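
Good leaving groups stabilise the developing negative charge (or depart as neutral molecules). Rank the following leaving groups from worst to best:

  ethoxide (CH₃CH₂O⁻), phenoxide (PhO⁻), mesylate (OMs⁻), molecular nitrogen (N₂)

ethoxide (CH₃CH₂O⁻) < phenoxide (PhO⁻) < mesylate (OMs⁻) < molecular nitrogen (N₂)

molecular nitrogen (N₂): no meaningful conjugate acid; N₂ departs as an exceptionally stable neutral molecule
mesylate (OMs⁻): pKₐ(CH₃SO₃H (MsOH)) ≈ -1.9 — resonance-delocalised alkanesulfonate
phenoxide (PhO⁻): pKₐ(C₆H₅OH (phenol)) ≈ 10 — resonance into the ring helps, but still a poor LG
ethoxide (CH₃CH₂O⁻): pKₐ(CH₃CH₂OH) ≈ 16 — strong base; alkoxides do not leave unassisted
Reversing gives the worst-to-best order requested.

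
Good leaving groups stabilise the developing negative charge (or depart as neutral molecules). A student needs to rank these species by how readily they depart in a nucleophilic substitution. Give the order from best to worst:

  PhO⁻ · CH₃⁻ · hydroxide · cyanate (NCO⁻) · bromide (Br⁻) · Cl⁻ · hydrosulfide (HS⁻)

bromide (Br⁻) > Cl⁻ > cyanate (NCO⁻) > hydrosulfide (HS⁻) > PhO⁻ > hydroxide > CH₃⁻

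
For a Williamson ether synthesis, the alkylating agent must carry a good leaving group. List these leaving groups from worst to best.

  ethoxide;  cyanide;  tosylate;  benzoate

ethoxide < cyanide < benzoate < tosylate

The more stable X⁻ (or X) is on its own — i.e. the weaker a base it is — the better a leaving group it makes.
tosylate: pKₐ(p-CH₃C₆H₄SO₃H (TsOH)) ≈ -2.8
benzoate: pKₐ(C₆H₅COOH) ≈ 4.2
cyanide: pKₐ(HCN) ≈ 9.2
ethoxide: pKₐ(CH₃CH₂OH) ≈ 16
The question asks for worst first, so the sequence is read in increasing leaving-group ability.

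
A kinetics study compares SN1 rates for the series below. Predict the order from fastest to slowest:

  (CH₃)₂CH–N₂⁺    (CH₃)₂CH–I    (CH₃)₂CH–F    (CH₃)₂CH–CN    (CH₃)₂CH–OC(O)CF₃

(CH₃)₂CH–N₂⁺ > (CH₃)₂CH–I > (CH₃)₂CH–OC(O)CF₃ > (CH₃)₂CH–F > (CH₃)₂CH–CN

Identical carbon frameworks mean the comparison reduces to leaving-group quality.
Rank by basicity of the departing species: weakest base leaves most easily.
(CH₃)₂CH–N₂⁺ loses N₂: no meaningful conjugate acid; N₂ departs as an exceptionally stable neutral molecule
(CH₃)₂CH–I loses I⁻: pKₐ(HI) ≈ -10
(CH₃)₂CH–OC(O)CF₃ loses CF₃COO⁻: pKₐ(CF₃COOH) ≈ 0.2
(CH₃)₂CH–F loses F⁻: pKₐ(HF) ≈ 3.2
(CH₃)₂CH–CN loses CN⁻: pKₐ(HCN) ≈ 9.2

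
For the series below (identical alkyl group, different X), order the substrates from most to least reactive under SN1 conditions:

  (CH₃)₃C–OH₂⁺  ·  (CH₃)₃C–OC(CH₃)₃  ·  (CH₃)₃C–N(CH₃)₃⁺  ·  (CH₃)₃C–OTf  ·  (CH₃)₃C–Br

(CH₃)₃C–OTf > (CH₃)₃C–Br > (CH₃)₃C–OH₂⁺ > (CH₃)₃C–N(CH₃)₃⁺ > (CH₃)₃C–OC(CH₃)₃

Identical carbon frameworks mean the comparison reduces to leaving-group quality.
Rank by basicity of the departing species: weakest base leaves most easily.
(CH₃)₃C–OTf loses OTf⁻: pKₐ(CF₃SO₃H (triflic acid)) ≈ -14
(CH₃)₃C–Br loses Br⁻: pKₐ(HBr) ≈ -9
(CH₃)₃C–OH₂⁺ loses H₂O: pKₐ(H₃O⁺) ≈ -1.7
(CH₃)₃C–N(CH₃)₃⁺ loses NR'₃: pKₐ(R'₃NH⁺) ≈ 10.7
(CH₃)₃C–OC(CH₃)₃ loses (CH₃)₃CO⁻: pKₐ(t-BuOH) ≈ 18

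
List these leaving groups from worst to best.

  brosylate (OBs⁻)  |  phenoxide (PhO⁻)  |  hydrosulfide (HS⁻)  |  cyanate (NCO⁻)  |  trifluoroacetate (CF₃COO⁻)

A good leaving group is a weak base: the lower the pKₐ of its conjugate acid, the more readily it departs.
brosylate (OBs⁻): pKₐ(p-BrC₆H₄SO₃H) ≈ -2.8
trifluoroacetate (CF₃COO⁻): pKₐ(CF₃COOH) ≈ 0.2
cyanate (NCO⁻): pKₐ(HOCN) ≈ 3.5
hydrosulfide (HS⁻): pKₐ(H₂S) ≈ 7
phenoxide (PhO⁻): pKₐ(C₆H₅OH (phenol)) ≈ 10
Listed from poorest to best leaving group as asked.

phenoxide (PhO⁻) < hydrosulfide (HS⁻) < cyanate (NCO⁻) < trifluoroacetate (CF₃COO⁻) < brosylate (OBs⁻)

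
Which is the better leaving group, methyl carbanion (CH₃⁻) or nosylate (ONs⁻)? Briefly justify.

nosylate (ONs⁻)

nosylate (ONs⁻) is the better leaving group.
pKₐ(p-O₂NC₆H₄SO₃H) ≈ -3.5 versus pKₐ(CH₄) ≈ 48: nosylate (ONs⁻) is the much weaker base.
P-nitro group further stabilises the sulfonate.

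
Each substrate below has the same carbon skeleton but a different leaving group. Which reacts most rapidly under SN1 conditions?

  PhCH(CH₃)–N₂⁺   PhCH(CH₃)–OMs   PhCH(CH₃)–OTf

With the same alkyl group throughout, only the leaving group differentiates the rates.
A good leaving group is a weak base: the lower the pKₐ of its conjugate acid, the more readily it departs.
PhCH(CH₃)–N₂⁺ loses N₂: no meaningful conjugate acid; N₂ departs as an exceptionally stable neutral molecule
PhCH(CH₃)–OTf loses OTf⁻: pKₐ(CF₃SO₃H (triflic acid)) ≈ -14
PhCH(CH₃)–OMs loses OMs⁻: pKₐ(CH₃SO₃H (MsOH)) ≈ -1.9

PhCH(CH₃)–N₂⁺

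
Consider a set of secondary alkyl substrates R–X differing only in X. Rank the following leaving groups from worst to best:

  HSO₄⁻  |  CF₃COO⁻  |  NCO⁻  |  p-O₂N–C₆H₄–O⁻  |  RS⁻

RS⁻ < p-O₂N–C₆H₄–O⁻ < NCO⁻ < CF₃COO⁻ < HSO₄⁻

A good leaving group is a weak base: the lower the pKₐ of its conjugate acid, the more readily it departs.
HSO₄⁻: pKₐ(H₂SO₄) ≈ -3 — conjugate base of a strong mineral acid
CF₃COO⁻: pKₐ(CF₃COOH) ≈ 0.2 — strongly electron-withdrawing CF₃ stabilises the carboxylate
NCO⁻: pKₐ(HOCN) ≈ 3.5 — resonance between N and O
p-O₂N–C₆H₄–O⁻: pKₐ(p-nitrophenol) ≈ 7.2 — nitro group delocalises the charge; the classic chromogenic LG
RS⁻: pKₐ(RSH (a thiol)) ≈ 10.5 — moderately basic; rarely leaves without activation
Reversing gives the worst-to-best order requested.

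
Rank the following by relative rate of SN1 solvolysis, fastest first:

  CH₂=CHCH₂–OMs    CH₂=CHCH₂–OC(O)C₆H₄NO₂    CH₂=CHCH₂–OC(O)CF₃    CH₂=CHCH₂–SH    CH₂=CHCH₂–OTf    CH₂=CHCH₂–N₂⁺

CH₂=CHCH₂–N₂⁺ > CH₂=CHCH₂–OTf > CH₂=CHCH₂–OMs > CH₂=CHCH₂–OC(O)CF₃ > CH₂=CHCH₂–OC(O)C₆H₄NO₂ > CH₂=CHCH₂–SH

The skeletons are identical, so relative rate is governed entirely by leaving-group ability.
Rank by basicity of the departing species: weakest base leaves most easily.
CH₂=CHCH₂–N₂⁺ loses N₂: no meaningful conjugate acid; N₂ departs as an exceptionally stable neutral molecule
CH₂=CHCH₂–OTf loses OTf⁻: pKₐ(CF₃SO₃H (triflic acid)) ≈ -14
CH₂=CHCH₂–OMs loses OMs⁻: pKₐ(CH₃SO₃H (MsOH)) ≈ -1.9
CH₂=CHCH₂–OC(O)CF₃ loses CF₃COO⁻: pKₐ(CF₃COOH) ≈ 0.2
CH₂=CHCH₂–OC(O)C₆H₄NO₂ loses p-O₂N–C₆H₄–COO⁻: pKₐ(p-nitrobenzoic acid) ≈ 3.4
CH₂=CHCH₂–SH loses HS⁻: pKₐ(H₂S) ≈ 7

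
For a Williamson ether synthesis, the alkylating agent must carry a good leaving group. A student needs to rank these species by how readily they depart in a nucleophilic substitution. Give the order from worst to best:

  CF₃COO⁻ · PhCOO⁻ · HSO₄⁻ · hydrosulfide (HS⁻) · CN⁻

Leaving-group ability tracks the stability of the departed species; conjugate-acid pKₐ is the usual yardstick (lower pKₐ → better LG).
HSO₄⁻: pKₐ(H₂SO₄) ≈ -3 — conjugate base of a strong mineral acid
CF₃COO⁻: pKₐ(CF₃COOH) ≈ 0.2
PhCOO⁻: pKₐ(C₆H₅COOH) ≈ 4.2 — aryl carboxylate
hydrosulfide (HS⁻): pKₐ(H₂S) ≈ 7
CN⁻: pKₐ(HCN) ≈ 9.2
Reversing gives the worst-to-best order requested.

CN⁻ < hydrosulfide (HS⁻) < PhCOO⁻ < CF₃COO⁻ < HSO₄⁻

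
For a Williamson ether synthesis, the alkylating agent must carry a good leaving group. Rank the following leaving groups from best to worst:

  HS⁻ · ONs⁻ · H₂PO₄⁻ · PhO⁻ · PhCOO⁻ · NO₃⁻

A good leaving group is a weak base: the lower the pKₐ of its conjugate acid, the more readily it departs.
ONs⁻: pKₐ(p-O₂NC₆H₄SO₃H) ≈ -3.5 — p-nitro group further stabilises the sulfonate
NO₃⁻: pKₐ(HNO₃) ≈ -1.3
H₂PO₄⁻: pKₐ(H₃PO₄) ≈ 2.1 — moderate base; biological leaving group after further activation
PhCOO⁻: pKₐ(C₆H₅COOH) ≈ 4.2
HS⁻: pKₐ(H₂S) ≈ 7
PhO⁻: pKₐ(C₆H₅OH (phenol)) ≈ 10

ONs⁻ > NO₃⁻ > H₂PO₄⁻ > PhCOO⁻ > HS⁻ > PhO⁻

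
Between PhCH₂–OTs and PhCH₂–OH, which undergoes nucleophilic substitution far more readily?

From PhCH₂–OH the departing group would be OH⁻ (pKₐ(H₂O) ≈ 15.7). Strong base; essentially never leaves without prior activation.
From PhCH₂–OTs the leaving group is OTs⁻ (pKₐ(p-CH₃C₆H₄SO₃H (TsOH)) ≈ -2.8). Resonance-delocalised arenesulfonate.
(In practice PhCH₂–OTs is made from PhCH₂–OH by treatment with TsCl / pyridine, converting the hydroxyl into a tosylate.)

PhCH₂–OTs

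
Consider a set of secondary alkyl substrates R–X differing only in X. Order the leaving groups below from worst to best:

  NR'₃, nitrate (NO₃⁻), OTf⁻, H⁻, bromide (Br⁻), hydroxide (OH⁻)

H⁻ < hydroxide (OH⁻) < NR'₃ < nitrate (NO₃⁻) < bromide (Br⁻) < OTf⁻

The more stable X⁻ (or X) is on its own — i.e. the weaker a base it is — the better a leaving group it makes.
OTf⁻: pKₐ(CF₃SO₃H (triflic acid)) ≈ -14
bromide (Br⁻): pKₐ(HBr) ≈ -9 — weak base; good leaving group
nitrate (NO₃⁻): pKₐ(HNO₃) ≈ -1.3 — resonance-delocalised over three oxygens
NR'₃: pKₐ(R'₃NH⁺) ≈ 10.7 — neutral but still a fairly strong base; Hofmann-elimination LG
hydroxide (OH⁻): pKₐ(H₂O) ≈ 15.7 — strong base; essentially never leaves without prior activation
H⁻: pKₐ(H₂) ≈ 36 — extremely strong base; leaves only in special hydride-transfer contexts
The question asks for worst first, so the sequence is read in increasing leaving-group ability.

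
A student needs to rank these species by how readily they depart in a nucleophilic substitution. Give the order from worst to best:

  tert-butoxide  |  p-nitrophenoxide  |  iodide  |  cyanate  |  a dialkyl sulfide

tert-butoxide < p-nitrophenoxide < cyanate < a dialkyl sulfide < iodide

iodide: pKₐ(HI) ≈ -10
a dialkyl sulfide: pKₐ(R'₂SH⁺) ≈ -7
cyanate: pKₐ(HOCN) ≈ 3.5
p-nitrophenoxide: pKₐ(p-nitrophenol) ≈ 7.2
tert-butoxide: pKₐ(t-BuOH) ≈ 18
Reversing gives the worst-to-best order requested.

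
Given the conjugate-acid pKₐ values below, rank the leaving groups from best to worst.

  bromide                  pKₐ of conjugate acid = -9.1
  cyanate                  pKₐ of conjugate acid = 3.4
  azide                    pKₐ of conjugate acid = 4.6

bromide > cyanate > azide

Lower conjugate-acid pKₐ ⇒ weaker base ⇒ better leaving group.
Sorting by the given values: bromide (-9.1), cyanate (3.4), azide (4.6).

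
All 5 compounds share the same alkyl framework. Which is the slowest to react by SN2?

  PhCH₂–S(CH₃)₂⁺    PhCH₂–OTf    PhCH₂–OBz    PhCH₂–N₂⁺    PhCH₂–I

PhCH₂–OBz

Same R in every case — rank the leaving groups.
Rank by basicity of the departing species: weakest base leaves most easily.
PhCH₂–N₂⁺ loses N₂: no meaningful conjugate acid; N₂ departs as an exceptionally stable neutral molecule
PhCH₂–OTf loses OTf⁻: pKₐ(CF₃SO₃H (triflic acid)) ≈ -14
PhCH₂–I loses I⁻: pKₐ(HI) ≈ -10
PhCH₂–S(CH₃)₂⁺ loses SR'₂: pKₐ(R'₂SH⁺) ≈ -7
PhCH₂–OBz loses PhCOO⁻: pKₐ(C₆H₅COOH) ≈ 4.2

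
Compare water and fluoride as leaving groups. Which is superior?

water

water is the better leaving group.
pKₐ(H₃O⁺) ≈ -1.7 versus pKₐ(HF) ≈ 3.2: water is the much weaker base.
Neutral; leaves from a protonated alcohol (R–OH₂⁺).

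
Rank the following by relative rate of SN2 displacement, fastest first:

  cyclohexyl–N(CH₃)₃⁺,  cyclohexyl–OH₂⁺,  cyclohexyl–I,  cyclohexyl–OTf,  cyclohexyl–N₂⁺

Same R in every case — rank the leaving groups.
Leaving-group ability tracks the stability of the departed species; conjugate-acid pKₐ is the usual yardstick (lower pKₐ → better LG).
cyclohexyl–N₂⁺ loses N₂: no meaningful conjugate acid; N₂ departs as an exceptionally stable neutral molecule
cyclohexyl–OTf loses OTf⁻: pKₐ(CF₃SO₃H (triflic acid)) ≈ -14
cyclohexyl–I loses I⁻: pKₐ(HI) ≈ -10
cyclohexyl–OH₂⁺ loses H₂O: pKₐ(H₃O⁺) ≈ -1.7
cyclohexyl–N(CH₃)₃⁺ loses NR'₃: pKₐ(R'₃NH⁺) ≈ 10.7

cyclohexyl–N₂⁺ > cyclohexyl–OTf > cyclohexyl–I > cyclohexyl–OH₂⁺ > cyclohexyl–N(CH₃)₃⁺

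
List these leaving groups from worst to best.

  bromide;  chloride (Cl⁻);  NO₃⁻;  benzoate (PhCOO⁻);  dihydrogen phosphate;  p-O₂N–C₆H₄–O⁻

bromide: pKₐ(HBr) ≈ -9
chloride (Cl⁻): pKₐ(HCl) ≈ -7
NO₃⁻: pKₐ(HNO₃) ≈ -1.3
dihydrogen phosphate: pKₐ(H₃PO₄) ≈ 2.1
benzoate (PhCOO⁻): pKₐ(C₆H₅COOH) ≈ 4.2
p-O₂N–C₆H₄–O⁻: pKₐ(p-nitrophenol) ≈ 7.2
Listed from poorest to best leaving group as asked.

p-O₂N–C₆H₄–O⁻ < benzoate (PhCOO⁻) < dihydrogen phosphate < NO₃⁻ < chloride (Cl⁻) < bromide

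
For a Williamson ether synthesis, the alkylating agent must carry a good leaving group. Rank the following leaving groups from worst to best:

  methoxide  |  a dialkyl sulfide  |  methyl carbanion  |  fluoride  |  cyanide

methyl carbanion < methoxide < cyanide < fluoride < a dialkyl sulfide

a dialkyl sulfide: pKₐ(R'₂SH⁺) ≈ -7 — neutral; leaves from a sulfonium salt (R–SR'₂⁺)
fluoride: pKₐ(HF) ≈ 3.2
cyanide: pKₐ(HCN) ≈ 9.2
methoxide: pKₐ(CH₃OH) ≈ 15.5 — strong base; alkoxides do not leave unassisted
methyl carbanion: pKₐ(CH₄) ≈ 48 — unstabilised carbanion; the worst conceivable leaving group
Reversing gives the worst-to-best order requested.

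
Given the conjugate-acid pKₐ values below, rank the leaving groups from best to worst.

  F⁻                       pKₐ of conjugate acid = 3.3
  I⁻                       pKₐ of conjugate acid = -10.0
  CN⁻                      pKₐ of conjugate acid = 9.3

Lower conjugate-acid pKₐ ⇒ weaker base ⇒ better leaving group.
Sorting by the given values: I⁻ (-10.0), F⁻ (3.3), CN⁻ (9.3).

I⁻ > F⁻ > CN⁻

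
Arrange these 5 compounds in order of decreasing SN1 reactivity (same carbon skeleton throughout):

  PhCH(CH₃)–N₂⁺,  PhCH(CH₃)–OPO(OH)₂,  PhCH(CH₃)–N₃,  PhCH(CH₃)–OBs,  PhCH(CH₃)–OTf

Same R in every case — rank the leaving groups.
A good leaving group is a weak base: the lower the pKₐ of its conjugate acid, the more readily it departs.
PhCH(CH₃)–N₂⁺ loses N₂: no meaningful conjugate acid; N₂ departs as an exceptionally stable neutral molecule
PhCH(CH₃)–OTf loses OTf⁻: pKₐ(CF₃SO₃H (triflic acid)) ≈ -14
PhCH(CH₃)–OBs loses OBs⁻: pKₐ(p-BrC₆H₄SO₃H) ≈ -2.8
PhCH(CH₃)–OPO(OH)₂ loses H₂PO₄⁻: pKₐ(H₃PO₄) ≈ 2.1
PhCH(CH₃)–N₃ loses N₃⁻: pKₐ(HN₃) ≈ 4.7

PhCH(CH₃)–N₂⁺ > PhCH(CH₃)–OTf > PhCH(CH₃)–OBs > PhCH(CH₃)–OPO(OH)₂ > PhCH(CH₃)–N₃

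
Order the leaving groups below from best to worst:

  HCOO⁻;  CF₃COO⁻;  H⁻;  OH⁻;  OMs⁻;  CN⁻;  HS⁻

Rank by basicity of the departing species: weakest base leaves most easily.
OMs⁻: pKₐ(CH₃SO₃H (MsOH)) ≈ -1.9 — resonance-delocalised alkanesulfonate
CF₃COO⁻: pKₐ(CF₃COOH) ≈ 0.2
HCOO⁻: pKₐ(HCOOH) ≈ 3.8
HS⁻: pKₐ(H₂S) ≈ 7 — larger and more polarisable than the oxygen analogue
CN⁻: pKₐ(HCN) ≈ 9.2
OH⁻: pKₐ(H₂O) ≈ 15.7 — strong base; essentially never leaves without prior activation
H⁻: pKₐ(H₂) ≈ 36 — extremely strong base; leaves only in special hydride-transfer contexts

OMs⁻ > CF₃COO⁻ > HCOO⁻ > HS⁻ > CN⁻ > OH⁻ > H⁻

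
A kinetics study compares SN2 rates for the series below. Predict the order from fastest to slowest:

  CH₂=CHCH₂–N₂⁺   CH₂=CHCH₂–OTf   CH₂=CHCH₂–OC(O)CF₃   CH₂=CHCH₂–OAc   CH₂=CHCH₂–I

CH₂=CHCH₂–N₂⁺ > CH₂=CHCH₂–OTf > CH₂=CHCH₂–I > CH₂=CHCH₂–OC(O)CF₃ > CH₂=CHCH₂–OAc

With the same alkyl group throughout, only the leaving group differentiates the rates.
Rank by basicity of the departing species: weakest base leaves most easily.
CH₂=CHCH₂–N₂⁺ loses N₂: no meaningful conjugate acid; N₂ departs as an exceptionally stable neutral molecule
CH₂=CHCH₂–OTf loses OTf⁻: pKₐ(CF₃SO₃H (triflic acid)) ≈ -14
CH₂=CHCH₂–I loses I⁻: pKₐ(HI) ≈ -10
CH₂=CHCH₂–OC(O)CF₃ loses CF₃COO⁻: pKₐ(CF₃COOH) ≈ 0.2
CH₂=CHCH₂–OAc loses AcO⁻: pKₐ(CH₃COOH) ≈ 4.8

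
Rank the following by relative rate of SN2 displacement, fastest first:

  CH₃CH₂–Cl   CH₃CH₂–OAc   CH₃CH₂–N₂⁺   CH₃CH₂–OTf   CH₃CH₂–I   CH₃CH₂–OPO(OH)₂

Same R in every case — rank the leaving groups.
Rank by basicity of the departing species: weakest base leaves most easily.
CH₃CH₂–N₂⁺ loses N₂: no meaningful conjugate acid; N₂ departs as an exceptionally stable neutral molecule
CH₃CH₂–OTf loses OTf⁻: pKₐ(CF₃SO₃H (triflic acid)) ≈ -14
CH₃CH₂–I loses I⁻: pKₐ(HI) ≈ -10
CH₃CH₂–Cl loses Cl⁻: pKₐ(HCl) ≈ -7
CH₃CH₂–OPO(OH)₂ loses H₂PO₄⁻: pKₐ(H₃PO₄) ≈ 2.1
CH₃CH₂–OAc loses AcO⁻: pKₐ(CH₃COOH) ≈ 4.8

CH₃CH₂–N₂⁺ > CH₃CH₂–OTf > CH₃CH₂–I > CH₃CH₂–Cl > CH₃CH₂–OPO(OH)₂ > CH₃CH₂–OAc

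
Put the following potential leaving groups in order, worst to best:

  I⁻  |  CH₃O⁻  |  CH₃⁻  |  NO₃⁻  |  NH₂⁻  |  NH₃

CH₃⁻ < NH₂⁻ < CH₃O⁻ < NH₃ < NO₃⁻ < I⁻

Leaving-group ability tracks the stability of the departed species; conjugate-acid pKₐ is the usual yardstick (lower pKₐ → better LG).
I⁻: pKₐ(HI) ≈ -10
NO₃⁻: pKₐ(HNO₃) ≈ -1.3
NH₃: pKₐ(NH₄⁺) ≈ 9.2
CH₃O⁻: pKₐ(CH₃OH) ≈ 15.5
NH₂⁻: pKₐ(NH₃) ≈ 38
CH₃⁻: pKₐ(CH₄) ≈ 48
The question asks for worst first, so the sequence is read in increasing leaving-group ability.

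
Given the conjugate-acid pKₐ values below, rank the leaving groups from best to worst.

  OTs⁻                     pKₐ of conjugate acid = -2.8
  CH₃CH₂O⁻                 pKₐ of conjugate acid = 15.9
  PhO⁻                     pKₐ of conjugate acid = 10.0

OTs⁻ > PhO⁻ > CH₃CH₂O⁻

Lower conjugate-acid pKₐ ⇒ weaker base ⇒ better leaving group.
Sorting by the given values: OTs⁻ (-2.8), PhO⁻ (10.0), CH₃CH₂O⁻ (15.9).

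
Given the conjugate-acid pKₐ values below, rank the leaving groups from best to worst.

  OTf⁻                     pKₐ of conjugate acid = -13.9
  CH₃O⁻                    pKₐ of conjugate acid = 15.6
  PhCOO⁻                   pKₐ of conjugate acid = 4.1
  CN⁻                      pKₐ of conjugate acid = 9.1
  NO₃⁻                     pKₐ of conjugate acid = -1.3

OTf⁻ > NO₃⁻ > PhCOO⁻ > CN⁻ > CH₃O⁻

Lower conjugate-acid pKₐ ⇒ weaker base ⇒ better leaving group.
Sorting by the given values: OTf⁻ (-13.9), NO₃⁻ (-1.3), PhCOO⁻ (4.1), CN⁻ (9.1), CH₃O⁻ (15.6).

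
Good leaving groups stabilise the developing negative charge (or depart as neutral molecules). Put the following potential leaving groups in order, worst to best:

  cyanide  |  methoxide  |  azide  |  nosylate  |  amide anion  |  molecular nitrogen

amide anion < methoxide < cyanide < azide < nosylate < molecular nitrogen

Rank by basicity of the departing species: weakest base leaves most easily.
molecular nitrogen: no meaningful conjugate acid; N₂ departs as an exceptionally stable neutral molecule
nosylate: pKₐ(p-O₂NC₆H₄SO₃H) ≈ -3.5 — p-nitro group further stabilises the sulfonate
azide: pKₐ(HN₃) ≈ 4.7 — linear, resonance-stabilised
cyanide: pKₐ(HCN) ≈ 9.2
methoxide: pKₐ(CH₃OH) ≈ 15.5 — strong base; alkoxides do not leave unassisted
amide anion: pKₐ(NH₃) ≈ 38 — extremely strong base; never a leaving group
Reversing gives the worst-to-best order requested.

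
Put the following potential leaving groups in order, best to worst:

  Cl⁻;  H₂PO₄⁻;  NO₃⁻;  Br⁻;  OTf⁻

OTf⁻ > Br⁻ > Cl⁻ > NO₃⁻ > H₂PO₄⁻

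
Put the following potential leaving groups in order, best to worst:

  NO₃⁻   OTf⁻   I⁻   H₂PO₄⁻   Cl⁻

OTf⁻ > I⁻ > Cl⁻ > NO₃⁻ > H₂PO₄⁻

The more stable X⁻ (or X) is on its own — i.e. the weaker a base it is — the better a leaving group it makes.
OTf⁻: pKₐ(CF₃SO₃H (triflic acid)) ≈ -14
I⁻: pKₐ(HI) ≈ -10
Cl⁻: pKₐ(HCl) ≈ -7
NO₃⁻: pKₐ(HNO₃) ≈ -1.3 — resonance-delocalised over three oxygens
H₂PO₄⁻: pKₐ(H₃PO₄) ≈ 2.1 — moderate base; biological leaving group after further activation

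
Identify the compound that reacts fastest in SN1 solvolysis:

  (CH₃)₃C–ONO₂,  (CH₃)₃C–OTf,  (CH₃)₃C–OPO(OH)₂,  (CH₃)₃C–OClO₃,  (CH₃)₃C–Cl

The skeletons are identical, so relative rate is governed entirely by leaving-group ability.
Leaving-group ability tracks the stability of the departed species; conjugate-acid pKₐ is the usual yardstick (lower pKₐ → better LG).
(CH₃)₃C–OTf loses OTf⁻: pKₐ(CF₃SO₃H (triflic acid)) ≈ -14
(CH₃)₃C–OClO₃ loses ClO₄⁻: pKₐ(HClO₄) ≈ -10
(CH₃)₃C–Cl loses Cl⁻: pKₐ(HCl) ≈ -7
(CH₃)₃C–ONO₂ loses NO₃⁻: pKₐ(HNO₃) ≈ -1.3
(CH₃)₃C–OPO(OH)₂ loses H₂PO₄⁻: pKₐ(H₃PO₄) ≈ 2.1

(CH₃)₃C–OTf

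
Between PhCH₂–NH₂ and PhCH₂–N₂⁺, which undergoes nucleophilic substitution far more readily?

PhCH₂–N₂⁺

From PhCH₂–NH₂ the departing group would be NH₂⁻ (pKₐ(NH₃) ≈ 38). Extremely strong base; never a leaving group.
From PhCH₂–N₂⁺ the leaving group is N₂ (no meaningful conjugate acid; N₂ departs as an exceptionally stable neutral molecule).
(In practice PhCH₂–N₂⁺ is made from PhCH₂–NH₂ by diazotisation (NaNO₂ / HCl, 0 °C), generating a diazonium salt that expels N₂.)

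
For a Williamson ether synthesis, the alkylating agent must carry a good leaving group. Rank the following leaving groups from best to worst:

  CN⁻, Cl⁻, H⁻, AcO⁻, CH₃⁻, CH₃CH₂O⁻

The more stable X⁻ (or X) is on its own — i.e. the weaker a base it is — the better a leaving group it makes.
Cl⁻: pKₐ(HCl) ≈ -7
AcO⁻: pKₐ(CH₃COOH) ≈ 4.8
CN⁻: pKₐ(HCN) ≈ 9.2
CH₃CH₂O⁻: pKₐ(CH₃CH₂OH) ≈ 16
H⁻: pKₐ(H₂) ≈ 36
CH₃⁻: pKₐ(CH₄) ≈ 48

Cl⁻ > AcO⁻ > CN⁻ > CH₃CH₂O⁻ > H⁻ > CH₃⁻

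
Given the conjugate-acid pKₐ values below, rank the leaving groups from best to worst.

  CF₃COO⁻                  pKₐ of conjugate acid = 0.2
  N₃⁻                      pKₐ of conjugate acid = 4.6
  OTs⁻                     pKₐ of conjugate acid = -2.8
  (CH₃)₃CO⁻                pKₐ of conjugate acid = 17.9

Lower conjugate-acid pKₐ ⇒ weaker base ⇒ better leaving group.
Sorting by the given values: OTs⁻ (-2.8), CF₃COO⁻ (0.2), N₃⁻ (4.6), (CH₃)₃CO⁻ (17.9).

OTs⁻ > CF₃COO⁻ > N₃⁻ > (CH₃)₃CO⁻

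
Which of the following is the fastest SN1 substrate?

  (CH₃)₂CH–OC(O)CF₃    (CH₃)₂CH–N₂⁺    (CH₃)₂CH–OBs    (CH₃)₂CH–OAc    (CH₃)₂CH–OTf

(CH₃)₂CH–N₂⁺

Identical carbon frameworks mean the comparison reduces to leaving-group quality.
The more stable X⁻ (or X) is on its own — i.e. the weaker a base it is — the better a leaving group it makes.
(CH₃)₂CH–N₂⁺ loses N₂: no meaningful conjugate acid; N₂ departs as an exceptionally stable neutral molecule
(CH₃)₂CH–OTf loses OTf⁻: pKₐ(CF₃SO₃H (triflic acid)) ≈ -14
(CH₃)₂CH–OBs loses OBs⁻: pKₐ(p-BrC₆H₄SO₃H) ≈ -2.8
(CH₃)₂CH–OC(O)CF₃ loses CF₃COO⁻: pKₐ(CF₃COOH) ≈ 0.2
(CH₃)₂CH–OAc loses AcO⁻: pKₐ(CH₃COOH) ≈ 4.8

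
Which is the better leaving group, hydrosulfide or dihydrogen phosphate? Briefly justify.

dihydrogen phosphate is the better leaving group.
pKₐ(H₃PO₄) ≈ 2.1 versus pKₐ(H₂S) ≈ 7: dihydrogen phosphate is the much weaker base.
Moderate base; biological leaving group after further activation.

dihydrogen phosphate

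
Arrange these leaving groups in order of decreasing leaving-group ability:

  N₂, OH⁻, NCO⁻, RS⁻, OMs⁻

N₂ > OMs⁻ > NCO⁻ > RS⁻ > OH⁻

Rank by basicity of the departing species: weakest base leaves most easily.
N₂: no meaningful conjugate acid; N₂ departs as an exceptionally stable neutral molecule
OMs⁻: pKₐ(CH₃SO₃H (MsOH)) ≈ -1.9
NCO⁻: pKₐ(HOCN) ≈ 3.5
RS⁻: pKₐ(RSH (a thiol)) ≈ 10.5
OH⁻: pKₐ(H₂O) ≈ 15.7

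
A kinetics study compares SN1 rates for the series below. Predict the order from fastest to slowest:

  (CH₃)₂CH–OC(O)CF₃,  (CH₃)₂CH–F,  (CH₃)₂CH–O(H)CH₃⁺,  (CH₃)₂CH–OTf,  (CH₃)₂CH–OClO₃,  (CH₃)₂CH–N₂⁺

(CH₃)₂CH–N₂⁺ > (CH₃)₂CH–OTf > (CH₃)₂CH–OClO₃ > (CH₃)₂CH–O(H)CH₃⁺ > (CH₃)₂CH–OC(O)CF₃ > (CH₃)₂CH–F

The skeletons are identical, so relative rate is governed entirely by leaving-group ability.
A good leaving group is a weak base: the lower the pKₐ of its conjugate acid, the more readily it departs.
(CH₃)₂CH–N₂⁺ loses N₂: no meaningful conjugate acid; N₂ departs as an exceptionally stable neutral molecule
(CH₃)₂CH–OTf loses OTf⁻: pKₐ(CF₃SO₃H (triflic acid)) ≈ -14
(CH₃)₂CH–OClO₃ loses ClO₄⁻: pKₐ(HClO₄) ≈ -10
(CH₃)₂CH–O(H)CH₃⁺ loses R'OH: pKₐ(R'OH₂⁺) ≈ -2.4
(CH₃)₂CH–OC(O)CF₃ loses CF₃COO⁻: pKₐ(CF₃COOH) ≈ 0.2
(CH₃)₂CH–F loses F⁻: pKₐ(HF) ≈ 3.2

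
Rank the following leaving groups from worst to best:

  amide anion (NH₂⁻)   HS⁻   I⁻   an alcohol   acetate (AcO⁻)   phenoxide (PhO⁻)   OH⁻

Leaving-group ability tracks the stability of the departed species; conjugate-acid pKₐ is the usual yardstick (lower pKₐ → better LG).
I⁻: pKₐ(HI) ≈ -10 — large, highly polarisable; very weak base
an alcohol: pKₐ(R'OH₂⁺) ≈ -2.4 — neutral; leaves from a protonated ether (an oxonium ion, R–O(H)R'⁺)
acetate (AcO⁻): pKₐ(CH₃COOH) ≈ 4.8 — resonance-stabilised but still a weak base
HS⁻: pKₐ(H₂S) ≈ 7 — larger and more polarisable than the oxygen analogue
phenoxide (PhO⁻): pKₐ(C₆H₅OH (phenol)) ≈ 10 — resonance into the ring helps, but still a poor LG
OH⁻: pKₐ(H₂O) ≈ 15.7 — strong base; essentially never leaves without prior activation
amide anion (NH₂⁻): pKₐ(NH₃) ≈ 38 — extremely strong base; never a leaving group
Listed from poorest to best leaving group as asked.

amide anion (NH₂⁻) < OH⁻ < phenoxide (PhO⁻) < HS⁻ < acetate (AcO⁻) < an alcohol < I⁻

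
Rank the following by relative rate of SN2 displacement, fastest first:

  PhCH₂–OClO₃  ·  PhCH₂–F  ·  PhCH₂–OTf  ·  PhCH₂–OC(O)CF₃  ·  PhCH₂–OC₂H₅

PhCH₂–OTf > PhCH₂–OClO₃ > PhCH₂–OC(O)CF₃ > PhCH₂–F > PhCH₂–OC₂H₅

With the same alkyl group throughout, only the leaving group differentiates the rates.
The more stable X⁻ (or X) is on its own — i.e. the weaker a base it is — the better a leaving group it makes.
PhCH₂–OTf loses OTf⁻: pKₐ(CF₃SO₃H (triflic acid)) ≈ -14
PhCH₂–OClO₃ loses ClO₄⁻: pKₐ(HClO₄) ≈ -10
PhCH₂–OC(O)CF₃ loses CF₃COO⁻: pKₐ(CF₃COOH) ≈ 0.2
PhCH₂–F loses F⁻: pKₐ(HF) ≈ 3.2
PhCH₂–OC₂H₅ loses CH₃CH₂O⁻: pKₐ(CH₃CH₂OH) ≈ 16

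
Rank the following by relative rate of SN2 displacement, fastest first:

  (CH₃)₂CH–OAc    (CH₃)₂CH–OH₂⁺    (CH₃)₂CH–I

Identical carbon frameworks mean the comparison reduces to leaving-group quality.
Rank by basicity of the departing species: weakest base leaves most easily.
(CH₃)₂CH–I loses I⁻: pKₐ(HI) ≈ -10
(CH₃)₂CH–OH₂⁺ loses H₂O: pKₐ(H₃O⁺) ≈ -1.7
(CH₃)₂CH–OAc loses AcO⁻: pKₐ(CH₃COOH) ≈ 4.8

(CH₃)₂CH–I > (CH₃)₂CH–OH₂⁺ > (CH₃)₂CH–OAc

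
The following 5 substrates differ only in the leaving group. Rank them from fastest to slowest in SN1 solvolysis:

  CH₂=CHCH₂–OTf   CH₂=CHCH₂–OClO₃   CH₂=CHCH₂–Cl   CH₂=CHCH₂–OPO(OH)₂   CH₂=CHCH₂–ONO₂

CH₂=CHCH₂–OTf > CH₂=CHCH₂–OClO₃ > CH₂=CHCH₂–Cl > CH₂=CHCH₂–ONO₂ > CH₂=CHCH₂–OPO(OH)₂

Same R in every case — rank the leaving groups.
A good leaving group is a weak base: the lower the pKₐ of its conjugate acid, the more readily it departs.
CH₂=CHCH₂–OTf loses OTf⁻: pKₐ(CF₃SO₃H (triflic acid)) ≈ -14
CH₂=CHCH₂–OClO₃ loses ClO₄⁻: pKₐ(HClO₄) ≈ -10
CH₂=CHCH₂–Cl loses Cl⁻: pKₐ(HCl) ≈ -7
CH₂=CHCH₂–ONO₂ loses NO₃⁻: pKₐ(HNO₃) ≈ -1.3
CH₂=CHCH₂–OPO(OH)₂ loses H₂PO₄⁻: pKₐ(H₃PO₄) ≈ 2.1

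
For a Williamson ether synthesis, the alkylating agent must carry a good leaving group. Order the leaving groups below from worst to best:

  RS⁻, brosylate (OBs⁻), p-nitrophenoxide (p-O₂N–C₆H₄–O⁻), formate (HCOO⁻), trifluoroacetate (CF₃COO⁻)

Leaving-group ability tracks the stability of the departed species; conjugate-acid pKₐ is the usual yardstick (lower pKₐ → better LG).
brosylate (OBs⁻): pKₐ(p-BrC₆H₄SO₃H) ≈ -2.8
trifluoroacetate (CF₃COO⁻): pKₐ(CF₃COOH) ≈ 0.2
formate (HCOO⁻): pKₐ(HCOOH) ≈ 3.8
p-nitrophenoxide (p-O₂N–C₆H₄–O⁻): pKₐ(p-nitrophenol) ≈ 7.2
RS⁻: pKₐ(RSH (a thiol)) ≈ 10.5
The question asks for worst first, so the sequence is read in increasing leaving-group ability.

RS⁻ < p-nitrophenoxide (p-O₂N–C₆H₄–O⁻) < formate (HCOO⁻) < trifluoroacetate (CF₃COO⁻) < brosylate (OBs⁻)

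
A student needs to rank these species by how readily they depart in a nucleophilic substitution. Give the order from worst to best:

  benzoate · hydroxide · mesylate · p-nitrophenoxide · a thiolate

mesylate: pKₐ(CH₃SO₃H (MsOH)) ≈ -1.9 — resonance-delocalised alkanesulfonate
benzoate: pKₐ(C₆H₅COOH) ≈ 4.2
p-nitrophenoxide: pKₐ(p-nitrophenol) ≈ 7.2 — nitro group delocalises the charge; the classic chromogenic LG
a thiolate: pKₐ(RSH (a thiol)) ≈ 10.5
hydroxide: pKₐ(H₂O) ≈ 15.7 — strong base; essentially never leaves without prior activation
Listed from poorest to best leaving group as asked.

hydroxide < a thiolate < p-nitrophenoxide < benzoate < mesylate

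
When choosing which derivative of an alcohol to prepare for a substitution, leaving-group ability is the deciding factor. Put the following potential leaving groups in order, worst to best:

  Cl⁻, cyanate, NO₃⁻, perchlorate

cyanate < NO₃⁻ < Cl⁻ < perchlorate

perchlorate: pKₐ(HClO₄) ≈ -10 — extremely weak base; rarely used for safety reasons
Cl⁻: pKₐ(HCl) ≈ -7 — moderately weak base
NO₃⁻: pKₐ(HNO₃) ≈ -1.3 — resonance-delocalised over three oxygens
cyanate: pKₐ(HOCN) ≈ 3.5
Listed from poorest to best leaving group as asked.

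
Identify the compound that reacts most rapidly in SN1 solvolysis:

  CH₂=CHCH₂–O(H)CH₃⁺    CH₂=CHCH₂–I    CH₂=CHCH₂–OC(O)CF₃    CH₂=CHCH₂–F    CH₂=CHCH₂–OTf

CH₂=CHCH₂–OTf

With the same alkyl group throughout, only the leaving group differentiates the rates.
The more stable X⁻ (or X) is on its own — i.e. the weaker a base it is — the better a leaving group it makes.
CH₂=CHCH₂–OTf loses OTf⁻: pKₐ(CF₃SO₃H (triflic acid)) ≈ -14
CH₂=CHCH₂–I loses I⁻: pKₐ(HI) ≈ -10
CH₂=CHCH₂–O(H)CH₃⁺ loses R'OH: pKₐ(R'OH₂⁺) ≈ -2.4
CH₂=CHCH₂–OC(O)CF₃ loses CF₃COO⁻: pKₐ(CF₃COOH) ≈ 0.2
CH₂=CHCH₂–F loses F⁻: pKₐ(HF) ≈ 3.2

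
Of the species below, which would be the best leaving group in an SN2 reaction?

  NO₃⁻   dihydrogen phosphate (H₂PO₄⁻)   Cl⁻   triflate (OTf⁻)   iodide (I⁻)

triflate (OTf⁻)

triflate (OTf⁻): pKₐ(CF₃SO₃H (triflic acid)) ≈ -14
iodide (I⁻): pKₐ(HI) ≈ -10
Cl⁻: pKₐ(HCl) ≈ -7
NO₃⁻: pKₐ(HNO₃) ≈ -1.3
dihydrogen phosphate (H₂PO₄⁻): pKₐ(H₃PO₄) ≈ 2.1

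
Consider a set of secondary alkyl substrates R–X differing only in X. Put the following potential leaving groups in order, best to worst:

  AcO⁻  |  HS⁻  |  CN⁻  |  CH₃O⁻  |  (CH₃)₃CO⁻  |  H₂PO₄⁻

A good leaving group is a weak base: the lower the pKₐ of its conjugate acid, the more readily it departs.
H₂PO₄⁻: pKₐ(H₃PO₄) ≈ 2.1
AcO⁻: pKₐ(CH₃COOH) ≈ 4.8
HS⁻: pKₐ(H₂S) ≈ 7
CN⁻: pKₐ(HCN) ≈ 9.2
CH₃O⁻: pKₐ(CH₃OH) ≈ 15.5
(CH₃)₃CO⁻: pKₐ(t-BuOH) ≈ 18

H₂PO₄⁻ > AcO⁻ > HS⁻ > CN⁻ > CH₃O⁻ > (CH₃)₃CO⁻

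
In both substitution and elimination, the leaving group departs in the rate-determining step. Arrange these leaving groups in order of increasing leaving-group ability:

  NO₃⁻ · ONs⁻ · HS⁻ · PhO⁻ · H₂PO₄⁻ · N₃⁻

PhO⁻ < HS⁻ < N₃⁻ < H₂PO₄⁻ < NO₃⁻ < ONs⁻

A good leaving group is a weak base: the lower the pKₐ of its conjugate acid, the more readily it departs.
ONs⁻: pKₐ(p-O₂NC₆H₄SO₃H) ≈ -3.5
NO₃⁻: pKₐ(HNO₃) ≈ -1.3 — resonance-delocalised over three oxygens
H₂PO₄⁻: pKₐ(H₃PO₄) ≈ 2.1
N₃⁻: pKₐ(HN₃) ≈ 4.7
HS⁻: pKₐ(H₂S) ≈ 7 — larger and more polarisable than the oxygen analogue
PhO⁻: pKₐ(C₆H₅OH (phenol)) ≈ 10
Reversing gives the worst-to-best order requested.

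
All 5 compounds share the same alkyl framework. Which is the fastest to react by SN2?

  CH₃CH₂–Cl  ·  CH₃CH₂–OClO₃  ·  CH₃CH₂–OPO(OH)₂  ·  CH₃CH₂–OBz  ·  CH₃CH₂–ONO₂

CH₃CH₂–OClO₃

With the same alkyl group throughout, only the leaving group differentiates the rates.
Rank by basicity of the departing species: weakest base leaves most easily.
CH₃CH₂–OClO₃ loses ClO₄⁻: pKₐ(HClO₄) ≈ -10
CH₃CH₂–Cl loses Cl⁻: pKₐ(HCl) ≈ -7
CH₃CH₂–ONO₂ loses NO₃⁻: pKₐ(HNO₃) ≈ -1.3
CH₃CH₂–OPO(OH)₂ loses H₂PO₄⁻: pKₐ(H₃PO₄) ≈ 2.1
CH₃CH₂–OBz loses PhCOO⁻: pKₐ(C₆H₅COOH) ≈ 4.2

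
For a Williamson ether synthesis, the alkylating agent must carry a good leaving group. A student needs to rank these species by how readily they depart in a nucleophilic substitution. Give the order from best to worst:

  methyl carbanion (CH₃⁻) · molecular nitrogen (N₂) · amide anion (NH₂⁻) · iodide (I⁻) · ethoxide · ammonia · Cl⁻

molecular nitrogen (N₂) > iodide (I⁻) > Cl⁻ > ammonia > ethoxide > amide anion (NH₂⁻) > methyl carbanion (CH₃⁻)

Rank by basicity of the departing species: weakest base leaves most easily.
molecular nitrogen (N₂): no meaningful conjugate acid; N₂ departs as an exceptionally stable neutral molecule
iodide (I⁻): pKₐ(HI) ≈ -10
Cl⁻: pKₐ(HCl) ≈ -7
ammonia: pKₐ(NH₄⁺) ≈ 9.2 — neutral but moderately basic; leaves from R–NH₃⁺
ethoxide: pKₐ(CH₃CH₂OH) ≈ 16 — strong base; alkoxides do not leave unassisted
amide anion (NH₂⁻): pKₐ(NH₃) ≈ 38 — extremely strong base; never a leaving group
methyl carbanion (CH₃⁻): pKₐ(CH₄) ≈ 48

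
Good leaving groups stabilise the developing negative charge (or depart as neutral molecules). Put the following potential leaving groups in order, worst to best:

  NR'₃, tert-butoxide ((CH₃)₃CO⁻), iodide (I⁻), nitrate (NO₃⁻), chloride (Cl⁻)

tert-butoxide ((CH₃)₃CO⁻) < NR'₃ < nitrate (NO₃⁻) < chloride (Cl⁻) < iodide (I⁻)

iodide (I⁻): pKₐ(HI) ≈ -10 — large, highly polarisable; very weak base
chloride (Cl⁻): pKₐ(HCl) ≈ -7
nitrate (NO₃⁻): pKₐ(HNO₃) ≈ -1.3 — resonance-delocalised over three oxygens
NR'₃: pKₐ(R'₃NH⁺) ≈ 10.7 — neutral but still a fairly strong base; Hofmann-elimination LG
tert-butoxide ((CH₃)₃CO⁻): pKₐ(t-BuOH) ≈ 18 — bulky, strongly basic alkoxide
The question asks for worst first, so the sequence is read in increasing leaving-group ability.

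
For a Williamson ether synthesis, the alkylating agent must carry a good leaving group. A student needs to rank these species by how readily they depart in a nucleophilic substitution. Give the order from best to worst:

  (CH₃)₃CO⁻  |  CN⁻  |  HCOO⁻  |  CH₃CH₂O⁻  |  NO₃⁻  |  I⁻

Leaving-group ability tracks the stability of the departed species; conjugate-acid pKₐ is the usual yardstick (lower pKₐ → better LG).
I⁻: pKₐ(HI) ≈ -10
NO₃⁻: pKₐ(HNO₃) ≈ -1.3
HCOO⁻: pKₐ(HCOOH) ≈ 3.8
CN⁻: pKₐ(HCN) ≈ 9.2
CH₃CH₂O⁻: pKₐ(CH₃CH₂OH) ≈ 16
(CH₃)₃CO⁻: pKₐ(t-BuOH) ≈ 18

I⁻ > NO₃⁻ > HCOO⁻ > CN⁻ > CH₃CH₂O⁻ > (CH₃)₃CO⁻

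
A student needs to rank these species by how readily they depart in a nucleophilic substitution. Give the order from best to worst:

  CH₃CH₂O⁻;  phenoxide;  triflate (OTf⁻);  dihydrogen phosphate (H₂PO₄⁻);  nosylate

triflate (OTf⁻) > nosylate > dihydrogen phosphate (H₂PO₄⁻) > phenoxide > CH₃CH₂O⁻

Leaving-group ability tracks the stability of the departed species; conjugate-acid pKₐ is the usual yardstick (lower pKₐ → better LG).
triflate (OTf⁻): pKₐ(CF₃SO₃H (triflic acid)) ≈ -14
nosylate: pKₐ(p-O₂NC₆H₄SO₃H) ≈ -3.5
dihydrogen phosphate (H₂PO₄⁻): pKₐ(H₃PO₄) ≈ 2.1
phenoxide: pKₐ(C₆H₅OH (phenol)) ≈ 10
CH₃CH₂O⁻: pKₐ(CH₃CH₂OH) ≈ 16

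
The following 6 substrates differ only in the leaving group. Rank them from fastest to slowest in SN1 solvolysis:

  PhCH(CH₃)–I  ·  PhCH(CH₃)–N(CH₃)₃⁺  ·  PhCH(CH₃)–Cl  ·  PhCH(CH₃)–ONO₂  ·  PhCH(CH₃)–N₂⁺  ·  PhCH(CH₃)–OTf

Identical carbon frameworks mean the comparison reduces to leaving-group quality.
Rank by basicity of the departing species: weakest base leaves most easily.
PhCH(CH₃)–N₂⁺ loses N₂: no meaningful conjugate acid; N₂ departs as an exceptionally stable neutral molecule
PhCH(CH₃)–OTf loses OTf⁻: pKₐ(CF₃SO₃H (triflic acid)) ≈ -14
PhCH(CH₃)–I loses I⁻: pKₐ(HI) ≈ -10
PhCH(CH₃)–Cl loses Cl⁻: pKₐ(HCl) ≈ -7
PhCH(CH₃)–ONO₂ loses NO₃⁻: pKₐ(HNO₃) ≈ -1.3
PhCH(CH₃)–N(CH₃)₃⁺ loses NR'₃: pKₐ(R'₃NH⁺) ≈ 10.7

PhCH(CH₃)–N₂⁺ > PhCH(CH₃)–OTf > PhCH(CH₃)–I > PhCH(CH₃)–Cl > PhCH(CH₃)–ONO₂ > PhCH(CH₃)–N(CH₃)₃⁺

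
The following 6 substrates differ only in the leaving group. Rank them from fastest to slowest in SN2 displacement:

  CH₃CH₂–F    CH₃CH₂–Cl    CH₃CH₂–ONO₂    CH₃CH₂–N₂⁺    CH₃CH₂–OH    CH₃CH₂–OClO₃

CH₃CH₂–N₂⁺ > CH₃CH₂–OClO₃ > CH₃CH₂–Cl > CH₃CH₂–ONO₂ > CH₃CH₂–F > CH₃CH₂–OH

Identical carbon frameworks mean the comparison reduces to leaving-group quality.
The more stable X⁻ (or X) is on its own — i.e. the weaker a base it is — the better a leaving group it makes.
CH₃CH₂–N₂⁺ loses N₂: no meaningful conjugate acid; N₂ departs as an exceptionally stable neutral molecule
CH₃CH₂–OClO₃ loses ClO₄⁻: pKₐ(HClO₄) ≈ -10
CH₃CH₂–Cl loses Cl⁻: pKₐ(HCl) ≈ -7
CH₃CH₂–ONO₂ loses NO₃⁻: pKₐ(HNO₃) ≈ -1.3
CH₃CH₂–F loses F⁻: pKₐ(HF) ≈ 3.2
CH₃CH₂–OH loses OH⁻: pKₐ(H₂O) ≈ 15.7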